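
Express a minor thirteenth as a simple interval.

m6

Take out an octave (7 from the number): 13 − 7 = 6.
That makes a minor thirteenth a compound minor sixth — an octave plus a minor sixth.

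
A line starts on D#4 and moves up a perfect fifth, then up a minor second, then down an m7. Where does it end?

C#4

A perfect fifth up from D#4 is A#4.
Up a minor second from A#4: B4 (1 semitone up).
B4 down a minor seventh → C#4 (10 semitones).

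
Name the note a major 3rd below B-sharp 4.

Counting three letter names down from B lands on G.
A major third is 4 semitones; 4 semitones down from B#4 gives G#4.

G-sharp 4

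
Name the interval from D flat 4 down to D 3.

diminished 8th

Descending from Db4 to D3 is the same interval as ascending D3 to Db4.
D to D is the same letter name, plus an octave — that makes it an octave of some quality.
A perfect octave would be 12 semitones; D3 to Db4 is 11, one semitone narrower, so the interval is diminished.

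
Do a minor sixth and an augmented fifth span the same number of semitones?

Yes

Both span 8 semitones: a minor sixth and an augmented fifth are the same chromatic distance.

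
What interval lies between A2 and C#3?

A to C spans three letter names (A-B-C), so the interval is some kind of third.
Counting semitones, A2→C#3 is 4, which is the major third.

major third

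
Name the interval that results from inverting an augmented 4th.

diminished fifth

Inverted interval numbers add to nine, so a fourth pairs with a fifth (4 + 5 = 9).
Quality inverts too: augmented becomes diminished. That makes the inversion a diminished fifth.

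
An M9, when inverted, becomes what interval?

minor seventh

First reduce the compound major ninth to its simple form, a major second.
The rule of nine gives the new number: 9 − 2 = 7, so a second becomes a seventh.
And major becomes minor under inversion, so we get a minor seventh.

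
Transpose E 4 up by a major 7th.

Counting seven letter names up from E lands on D.
A major seventh spans 11 semitones, so from E4 the target pitch is D#5.

D-sharp 5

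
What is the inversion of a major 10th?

First reduce the compound major tenth to its simple form, a major third.
Inverted interval numbers add to nine, so a third pairs with a sixth (3 + 6 = 9).
And major becomes minor under inversion, so we get a minor sixth.

minor 6th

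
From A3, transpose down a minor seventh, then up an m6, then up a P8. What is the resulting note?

G4

A minor seventh down from A3 is B2.
Up a minor sixth from B2: G3 (8 semitones up).
A perfect octave up from G3 is G4.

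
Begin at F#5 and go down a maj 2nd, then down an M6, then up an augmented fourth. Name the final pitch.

C#5

Down a major second from F#5: E5 (2 semitones down).
E5 down a major sixth → G4 (9 semitones).
An augmented fourth up from G4 is C#5.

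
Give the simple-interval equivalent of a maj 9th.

Take out an octave (7 from the number): 9 − 7 = 2.
That makes a major ninth a compound major second — an octave plus a major second.

M2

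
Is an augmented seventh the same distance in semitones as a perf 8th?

Both span 12 semitones: an augmented seventh and a perfect octave are the same chromatic distance.

Yes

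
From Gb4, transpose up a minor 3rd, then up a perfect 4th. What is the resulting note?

Up a minor third from Gb4: Bbb4 (3 semitones up).
Bbb4 up a perfect fourth → Ebb5 (5 semitones).

Ebb5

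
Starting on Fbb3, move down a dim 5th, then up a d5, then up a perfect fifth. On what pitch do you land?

A diminished fifth down from Fbb3 is Bbb2.
A diminished fifth up from Bbb2 is Fbb3.
A perfect fifth up from Fbb3 is Cbb4.

Cbb4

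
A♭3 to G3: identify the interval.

minor second

Descending from Ab3 to G3 is the same interval as ascending G3 to Ab3.
G to A spans two letter names (G-A): a second.
At 1 semitone, G3→Ab3 falls one short of a major second: minor.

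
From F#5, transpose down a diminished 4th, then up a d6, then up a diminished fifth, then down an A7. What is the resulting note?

Fbb5

A diminished fourth down from F#5 is C##5.
Up a diminished sixth from C##5: A5 (7 semitones up).
Up a diminished fifth from A5: Eb6 (6 semitones up).
Eb6 down an augmented seventh → Fbb5 (12 semitones).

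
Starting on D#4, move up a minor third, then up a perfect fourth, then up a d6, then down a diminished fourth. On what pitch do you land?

D5

A minor third up from D#4 is F#4.
Up a perfect fourth from F#4: B4 (5 semitones up).
Up a diminished sixth from B4: Gb5 (7 semitones up).
Gb5 down a diminished fourth → D5 (4 semitones).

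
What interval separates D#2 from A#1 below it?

Descending from D#2 to A#1 is the same interval as ascending A#1 to D#2.
A to D spans four letter names (A-B-C-D): a fourth.
A#1 to D#2 is 5 semitones, matching the perfect fourth exactly, so the quality is perfect.

perfect fourth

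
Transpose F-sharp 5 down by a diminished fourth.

Counting four letter names down from F lands on C.
A diminished fourth is 4 semitones; 4 semitones down from F#5 gives C##5.

C-double-sharp 5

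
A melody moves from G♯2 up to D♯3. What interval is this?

perfect fifth

G to D spans five letter names (G-A-B-C-D) — that makes it a fifth of some quality.
G#2 to D#3 is 7 semitones, matching the perfect fifth exactly, so the quality is perfect.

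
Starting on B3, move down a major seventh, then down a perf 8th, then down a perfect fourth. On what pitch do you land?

G1

A major seventh down from B3 is C3.
Down a perfect octave from C3: C2 (12 semitones down).
Down a perfect fourth from C2: G1 (5 semitones down).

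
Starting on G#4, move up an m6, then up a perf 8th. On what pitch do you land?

G#4 up a minor sixth → E5 (8 semitones).
E5 up a perfect octave → E6 (12 semitones).

E6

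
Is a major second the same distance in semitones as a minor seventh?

A major second is 2 semitones but a minor seventh is 10 semitones — different sizes.

No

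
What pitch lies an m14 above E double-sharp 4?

The fourteenth's letter: E up seven letter names plus an octave → D.
A minor fourteenth is 22 semitones; 22 semitones up from E##4 gives D##6.

D double-sharp 6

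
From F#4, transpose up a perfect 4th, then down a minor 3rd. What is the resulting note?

Up a perfect fourth from F#4: B4 (5 semitones up).
A minor third down from B4 is G#4.

G#4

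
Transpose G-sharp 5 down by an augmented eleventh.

D 4

Four letters down from G (plus an octave) reaches D.
Moving 18 semitones down from G#5 (the size of an augmented eleventh) reaches D4.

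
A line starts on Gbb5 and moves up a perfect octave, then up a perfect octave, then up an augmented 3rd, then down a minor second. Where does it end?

A7

Gbb5 up a perfect octave → Gbb6 (12 semitones).
A perfect octave up from Gbb6 is Gbb7.
Gbb7 up an augmented third → Bb7 (5 semitones).
Bb7 down a minor second → A7 (1 semitone).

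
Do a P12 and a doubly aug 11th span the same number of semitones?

Yes

A perfect twelfth spans 19 semitones, and a doubly augmented eleventh also spans 19 semitones — they're enharmonic.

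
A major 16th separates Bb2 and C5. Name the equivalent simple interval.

Take out 2 octaves (14 from the number): 16 − 14 = 2.
So a major sixteenth is 2 octaves plus a major second. The quality is unchanged.

major 2nd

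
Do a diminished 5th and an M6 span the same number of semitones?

6 semitones (diminished fifth) vs 9 semitones (major sixth): not equal.

No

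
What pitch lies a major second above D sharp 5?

E sharp 5

Two letter names up from D: E.
A major second is 2 semitones; 2 semitones up from D#5 gives E#5.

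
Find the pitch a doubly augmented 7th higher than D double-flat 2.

Seven letter names up from D: C.
A doubly augmented seventh is 13 semitones; 13 semitones up from Dbb2 gives C#3.

C sharp 3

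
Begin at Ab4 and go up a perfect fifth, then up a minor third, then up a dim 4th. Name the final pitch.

A perfect fifth up from Ab4 is Eb5.
A minor third up from Eb5 is Gb5.
Gb5 up a diminished fourth → Cbb6 (4 semitones).

Cbb6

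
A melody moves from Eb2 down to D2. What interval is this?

minor second

Descending from Eb2 to D2 is the same interval as ascending D2 to Eb2.
D to E spans two letter names (D-E) — that makes it a second of some quality.
A major second would be 2 semitones, but D2 to Eb2 is 1 — one semitone narrower, making it a minor second.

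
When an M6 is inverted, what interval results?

The rule of nine gives the new number: 9 − 6 = 3, so a sixth becomes a third.
The quality also flips — major becomes minor — giving a minor third.

minor third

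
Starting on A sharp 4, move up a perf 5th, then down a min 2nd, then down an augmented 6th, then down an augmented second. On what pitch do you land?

A perfect fifth up from A#4 is E#5.
E#5 down a minor second → D##5 (1 semitone).
Down an augmented sixth from D##5: F#4 (10 semitones down).
F#4 down an augmented second → Eb4 (3 semitones).

E flat 4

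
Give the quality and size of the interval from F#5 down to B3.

perfect 12th

Descending from F#5 to B3 is the same interval as ascending B3 to F#5.
B to F spans five letter names (B-C-D-E-F), plus an octave: a twelfth.
Counting semitones, B3→F#5 is 19, which is the perfect twelfth.
(Equivalently, a compound perfect fifth: a perfect fifth plus an octave.)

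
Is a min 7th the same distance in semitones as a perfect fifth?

No

10 semitones (minor seventh) vs 7 semitones (perfect fifth): not equal.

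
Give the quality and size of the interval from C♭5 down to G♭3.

perfect 11th

Descending from Cb5 to Gb3 is the same interval as ascending Gb3 to Cb5.
G to C spans four letter names (G-A-B-C), plus an octave: an eleventh.
The perfect eleventh spans 17 semitones, and Gb3 to Cb5 is exactly 17 semitones — so this is a perfect eleventh.
(Equivalently, a compound perfect fourth: a perfect fourth plus an octave.)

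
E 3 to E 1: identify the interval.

Descending from E3 to E1 is the same interval as ascending E1 to E3.
E to E is the same letter name, plus 2 octaves: a fifteenth.
Counting semitones, E1→E3 is 24, which is the perfect fifteenth.
(Equivalently, a compound perfect octave: a perfect octave plus an octave.)

P15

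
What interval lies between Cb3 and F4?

augmented 11th

C to F spans four letter names (C-D-E-F), plus an octave — that makes it an eleventh of some quality.
Cb3 to F4 spans 18 semitones — one semitone wider than the perfect eleventh (17) — giving an augmented eleventh.
(Equivalently, a compound augmented fourth: an augmented fourth plus an octave.)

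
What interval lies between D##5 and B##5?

D to B spans six letter names (D-E-F-G-A-B): a sixth.
Counting semitones, D##5→B##5 is 9, which is the major sixth.

M6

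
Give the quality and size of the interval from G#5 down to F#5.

major 2nd

Descending from G#5 to F#5 is the same interval as ascending F#5 to G#5.
F to G spans two letter names (F-G) — that makes it a second of some quality.
Counting semitones, F#5→G#5 is 2, which is the major second.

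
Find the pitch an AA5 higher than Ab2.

E#3

Counting five letter names up from A lands on E.
A doubly augmented fifth is 9 semitones; 9 semitones up from Ab2 gives E#3.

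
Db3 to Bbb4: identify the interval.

minor thirteenth

D to B spans six letter names (D-E-F-G-A-B), plus an octave, so the interval is some kind of thirteenth.
Db3 to Bbb4 is 20 semitones, a half step short of the major thirteenth (21), so this is minor.
(Equivalently, a compound minor sixth: a minor sixth plus an octave.)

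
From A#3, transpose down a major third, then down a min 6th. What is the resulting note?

Down a major third from A#3: F#3 (4 semitones down).
F#3 down a minor sixth → A#2 (8 semitones).

A#2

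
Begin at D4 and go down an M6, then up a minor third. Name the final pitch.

D4 down a major sixth → F3 (9 semitones).
Up a minor third from F3: Ab3 (3 semitones up).

Ab3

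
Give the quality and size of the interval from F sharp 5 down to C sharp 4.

perfect eleventh

Descending from F#5 to C#4 is the same interval as ascending C#4 to F#5.
C to F spans four letter names (C-D-E-F), plus an octave: an eleventh.
Counting semitones, C#4→F#5 is 17, which is the perfect eleventh.
(Equivalently, a compound perfect fourth: a perfect fourth plus an octave.)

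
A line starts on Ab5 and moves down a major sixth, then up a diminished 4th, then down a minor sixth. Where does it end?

Abb4

A major sixth down from Ab5 is Cb5.
Cb5 up a diminished fourth → Fbb5 (4 semitones).
Down a minor sixth from Fbb5: Abb4 (8 semitones down).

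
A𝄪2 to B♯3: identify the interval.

A to B spans two letter names (A-B), plus an octave: a ninth.
A major ninth would be 14 semitones, but A##2 to B#3 is 13 — one semitone narrower, making it a minor ninth.
(Equivalently, a compound minor second: a minor second plus an octave.)

m9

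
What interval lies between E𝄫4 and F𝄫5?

minor ninth

E to F spans two letter names (E-F), plus an octave, so the interval is some kind of ninth.
A major ninth would be 14 semitones, but Ebb4 to Fbb5 is 13 — one semitone narrower, making it a minor ninth.
(Equivalently, a compound minor second: a minor second plus an octave.)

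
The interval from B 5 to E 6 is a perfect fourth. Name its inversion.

P5

The rule of nine gives the new number: 9 − 4 = 5, so a fourth becomes a fifth.
And perfect stays perfect under inversion, so we get a perfect fifth.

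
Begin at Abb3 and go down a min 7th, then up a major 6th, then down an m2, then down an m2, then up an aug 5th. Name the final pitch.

Abb3 down a minor seventh → Bbb2 (10 semitones).
Up a major sixth from Bbb2: Gb3 (9 semitones up).
Gb3 down a minor second → F3 (1 semitone).
A minor second down from F3 is E3.
Up an augmented fifth from E3: B#3 (8 semitones up).

B#3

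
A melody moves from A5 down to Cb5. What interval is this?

Descending from A5 to Cb5 is the same interval as ascending Cb5 to A5.
C to A spans six letter names (C-D-E-F-G-A), so the interval is some kind of sixth.
Cb5 to A5 spans 10 semitones — one semitone wider than the major sixth (9) — giving an augmented sixth.

augmented sixth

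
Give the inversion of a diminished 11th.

augmented fifth

First reduce the compound diminished eleventh to its simple form, a diminished fourth.
Interval numbers invert to sum to nine: 4 + 5 = 9, so a fourth inverts to a fifth.
And diminished becomes augmented under inversion, so we get an augmented fifth.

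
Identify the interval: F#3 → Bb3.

diminished fourth

F to B spans four letter names (F-G-A-B): a fourth.
F#3 to Bb3 spans 4 semitones — one semitone narrower than the perfect fourth (5) — giving a diminished fourth.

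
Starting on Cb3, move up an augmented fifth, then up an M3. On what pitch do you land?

B3

Up an augmented fifth from Cb3: G3 (8 semitones up).
Up a major third from G3: B3 (4 semitones up).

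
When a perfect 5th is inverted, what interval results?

perfect 4th

Interval numbers invert to sum to nine: 5 + 4 = 9, so a fifth inverts to a fourth.
The quality also flips — perfect stays perfect — giving a perfect fourth.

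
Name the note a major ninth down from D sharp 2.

The ninth's letter: D down two letter names plus an octave → C.
A major ninth is 14 semitones; 14 semitones down from D#2 gives C#1.

C sharp 1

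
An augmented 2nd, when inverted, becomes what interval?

The rule of nine gives the new number: 9 − 2 = 7, so a second becomes a seventh.
Quality inverts too: augmented becomes diminished. That makes the inversion a diminished seventh.

diminished seventh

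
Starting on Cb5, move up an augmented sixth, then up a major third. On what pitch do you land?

C#6

Cb5 up an augmented sixth → A5 (10 semitones).
A5 up a major third → C#6 (4 semitones).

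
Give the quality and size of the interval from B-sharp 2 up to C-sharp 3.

B to C spans two letter names (B-C), so the interval is some kind of second.
B#2 to C#3 is 1 semitone, a half step short of the major second (2), so this is minor.

minor second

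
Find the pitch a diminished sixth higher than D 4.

B double-flat 4

Six letter names up from D: B.
A diminished sixth spans 7 semitones, so from D4 the target pitch is Bbb4.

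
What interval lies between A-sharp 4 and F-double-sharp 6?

major thirteenth

A to F spans six letter names (A-B-C-D-E-F), plus an octave, so the interval is some kind of thirteenth.
The major thirteenth spans 21 semitones, and A#4 to F##6 is exactly 21 semitones — so this is a major thirteenth.
(Equivalently, a compound major sixth: a major sixth plus an octave.)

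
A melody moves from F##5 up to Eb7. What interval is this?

F to E spans seven letter names (F-G-A-B-C-D-E), plus an octave — that makes it a fourteenth of some quality.
The major fourteenth is 23 semitones; here we have 20, three semitones narrower: doubly diminished.
(Equivalently, a compound doubly diminished seventh: a doubly diminished seventh plus an octave.)

dd14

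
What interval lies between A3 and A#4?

augmented octave

A to A is the same letter name, plus an octave — that makes it an octave of some quality.
A3 to A#4 spans 13 semitones — one semitone wider than the perfect octave (12) — giving an augmented octave.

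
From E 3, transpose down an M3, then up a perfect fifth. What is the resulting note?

G 3

A major third down from E3 is C3.
Up a perfect fifth from C3: G3 (7 semitones up).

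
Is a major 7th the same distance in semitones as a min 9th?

A major seventh spans 11 semitones; a minor ninth spans 13 semitones. They differ by 2.

No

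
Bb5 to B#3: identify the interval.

Descending from Bb5 to B#3 is the same interval as ascending B#3 to Bb5.
B to B is the same letter name, plus 2 octaves, so the interval is some kind of fifteenth.
B#3 to Bb5 spans 22 semitones — two semitones narrower than the perfect fifteenth (24) — giving a doubly diminished fifteenth.
(Equivalently, a compound doubly diminished octave: a doubly diminished octave plus an octave.)

dd15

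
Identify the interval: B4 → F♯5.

perfect fifth

B to F spans five letter names (B-C-D-E-F) — that makes it a fifth of some quality.
B4 to F#5 is 7 semitones, matching the perfect fifth exactly, so the quality is perfect.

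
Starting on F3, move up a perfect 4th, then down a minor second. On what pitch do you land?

A perfect fourth up from F3 is Bb3.
Bb3 down a minor second → A3 (1 semitone).

A3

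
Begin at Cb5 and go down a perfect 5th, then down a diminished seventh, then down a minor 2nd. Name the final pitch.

Down a perfect fifth from Cb5: Fb4 (7 semitones down).
A diminished seventh down from Fb4 is G3.
G3 down a minor second → F#3 (1 semitone).

F#3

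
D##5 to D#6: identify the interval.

d8

D to D is the same letter name, plus an octave — that makes it an octave of some quality.
The perfect octave is 12 semitones; here we have 11, one semitone narrower: diminished.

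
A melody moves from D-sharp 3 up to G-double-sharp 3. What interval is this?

D to G spans four letter names (D-E-F-G), so the interval is some kind of fourth.
A perfect fourth would be 5 semitones; D#3 to G##3 is 6, one semitone wider, so the interval is augmented.

augmented fourth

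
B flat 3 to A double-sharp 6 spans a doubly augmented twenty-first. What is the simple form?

Each octave removed subtracts seven from the number: 21 − 14 = 7.
Quality carries through unchanged, so the simple form is a doubly augmented seventh.

doubly augmented seventh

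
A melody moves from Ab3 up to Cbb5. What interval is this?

A to C spans three letter names (A-B-C), plus an octave, so the interval is some kind of tenth.
The major tenth is 16 semitones; here we have 14, two semitones narrower: diminished.
(Equivalently, a compound diminished third: a diminished third plus an octave.)

diminished tenth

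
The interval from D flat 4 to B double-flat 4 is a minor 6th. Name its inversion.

M3

Interval numbers invert to sum to nine: 6 + 3 = 9, so a sixth inverts to a third.
And minor becomes major under inversion, so we get a major third.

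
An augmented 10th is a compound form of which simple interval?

Subtracting seven from the interval number removes an octave: 10 − 7 = 3.
So an augmented tenth is an octave plus an augmented third. The quality is unchanged.

augmented 3rd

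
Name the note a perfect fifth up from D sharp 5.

The fifth takes the letter from D up to A.
A perfect fifth is 7 semitones; 7 semitones up from D#5 gives A#5.

A sharp 5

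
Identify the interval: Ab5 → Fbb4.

Descending from Ab5 to Fbb4 is the same interval as ascending Fbb4 to Ab5.
F to A spans three letter names (F-G-A), plus an octave, so the interval is some kind of tenth.
Fbb4 to Ab5 spans 17 semitones — one semitone wider than the major tenth (16) — giving an augmented tenth.
(Equivalently, a compound augmented third: an augmented third plus an octave.)

augmented tenth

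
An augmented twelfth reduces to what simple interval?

Take out an octave (7 from the number): 12 − 7 = 5.
Quality carries through unchanged, so the simple form is an augmented fifth.

augmented fifth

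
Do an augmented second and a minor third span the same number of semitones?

An augmented second spans 3 semitones, and a minor third also spans 3 semitones — they're enharmonic.

Yes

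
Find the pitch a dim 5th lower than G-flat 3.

Five letter names down from G: C.
Moving 6 semitones down from Gb3 (the size of a diminished fifth) reaches C3.

C 3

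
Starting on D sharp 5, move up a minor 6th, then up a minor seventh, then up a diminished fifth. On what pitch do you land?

D#5 up a minor sixth → B5 (8 semitones).
Up a minor seventh from B5: A6 (10 semitones up).
Up a diminished fifth from A6: Eb7 (6 semitones up).

E flat 7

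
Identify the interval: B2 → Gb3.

diminished sixth

B to G spans six letter names (B-C-D-E-F-G): a sixth.
B2 to Gb3 spans 7 semitones — two semitones narrower than the major sixth (9) — giving a diminished sixth.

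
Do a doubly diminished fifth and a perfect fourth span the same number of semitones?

Yes

A doubly diminished fifth = 5 semitones = a perfect fourth; enharmonically equal.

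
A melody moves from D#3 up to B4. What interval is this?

minor thirteenth

D to B spans six letter names (D-E-F-G-A-B), plus an octave: a thirteenth.
At 20 semitones, D#3→B4 falls one short of a major thirteenth: minor.
(Equivalently, a compound minor sixth: a minor sixth plus an octave.)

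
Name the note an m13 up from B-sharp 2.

G-sharp 4

The thirteenth's letter: B up six letter names plus an octave → G.
A minor thirteenth spans 20 semitones, so from B#2 the target pitch is G#4.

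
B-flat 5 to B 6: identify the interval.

A8

B to B is the same letter name, plus an octave — that makes it an octave of some quality.
A perfect octave would be 12 semitones; Bb5 to B6 is 13, one semitone wider, so the interval is augmented.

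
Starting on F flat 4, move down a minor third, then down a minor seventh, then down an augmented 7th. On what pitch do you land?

Down a minor third from Fb4: Db4 (3 semitones down).
A minor seventh down from Db4 is Eb3.
Down an augmented seventh from Eb3: Fbb2 (12 semitones down).

F double-flat 2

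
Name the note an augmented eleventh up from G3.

C#5

The eleventh's letter: G up four letter names plus an octave → C.
An augmented eleventh is 18 semitones; 18 semitones up from G3 gives C#5.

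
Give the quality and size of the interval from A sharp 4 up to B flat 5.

diminished ninth

A to B spans two letter names (A-B), plus an octave — that makes it a ninth of some quality.
A#4 to Bb5 spans 12 semitones — two semitones narrower than the major ninth (14) — giving a diminished ninth.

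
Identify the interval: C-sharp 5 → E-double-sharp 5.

C to E spans three letter names (C-D-E) — that makes it a third of some quality.
A major third would be 4 semitones; C#5 to E##5 is 5, one semitone wider, so the interval is augmented.

augmented 3rd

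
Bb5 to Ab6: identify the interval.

B to A spans seven letter names (B-C-D-E-F-G-A): a seventh.
At 10 semitones, Bb5→Ab6 falls one short of a major seventh: minor.

minor seventh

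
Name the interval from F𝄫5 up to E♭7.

A14

F to E spans seven letter names (F-G-A-B-C-D-E), plus an octave: a fourteenth.
Fbb5 to Eb7 spans 24 semitones — one semitone wider than the major fourteenth (23) — giving an augmented fourteenth.
(Equivalently, a compound augmented seventh: an augmented seventh plus an octave.)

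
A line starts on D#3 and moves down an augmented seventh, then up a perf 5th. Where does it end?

Down an augmented seventh from D#3: Eb2 (12 semitones down).
A perfect fifth up from Eb2 is Bb2.

Bb2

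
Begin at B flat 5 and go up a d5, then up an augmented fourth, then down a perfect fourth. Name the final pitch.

F 6

Up a diminished fifth from Bb5: Fb6 (6 semitones up).
Fb6 up an augmented fourth → Bb6 (6 semitones).
Down a perfect fourth from Bb6: F6 (5 semitones down).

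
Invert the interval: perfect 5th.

Inverted interval numbers add to nine, so a fifth pairs with a fourth (5 + 4 = 9).
Quality inverts too: perfect stays perfect. That makes the inversion a perfect fourth.

perfect fourth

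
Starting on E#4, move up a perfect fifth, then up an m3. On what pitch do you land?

D#5

Up a perfect fifth from E#4: B#4 (7 semitones up).
Up a minor third from B#4: D#5 (3 semitones up).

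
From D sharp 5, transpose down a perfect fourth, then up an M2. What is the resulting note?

B sharp 4

D#5 down a perfect fourth → A#4 (5 semitones).
Up a major second from A#4: B#4 (2 semitones up).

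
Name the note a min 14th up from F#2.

Seven letters up from F (plus an octave) reaches E.
Moving 22 semitones up from F#2 (the size of a minor fourteenth) reaches E4.

E4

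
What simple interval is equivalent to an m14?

Take out an octave (7 from the number): 14 − 7 = 7.
Quality carries through unchanged, so the simple form is a minor seventh.

minor 7th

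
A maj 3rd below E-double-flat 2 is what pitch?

C-double-flat 2

Three letter names down from E: C.
A major third is 4 semitones; 4 semitones down from Ebb2 gives Cbb2.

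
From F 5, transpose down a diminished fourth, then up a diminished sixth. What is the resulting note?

A flat 5

F5 down a diminished fourth → C#5 (4 semitones).
Up a diminished sixth from C#5: Ab5 (7 semitones up).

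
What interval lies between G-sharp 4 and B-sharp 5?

G to B spans three letter names (G-A-B), plus an octave: a tenth.
G#4 to B#5 is 16 semitones, matching the major tenth exactly, so the quality is major.
(Equivalently, a compound major third: a major third plus an octave.)

major 10th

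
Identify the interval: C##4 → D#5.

minor 9th

C to D spans two letter names (C-D), plus an octave — that makes it a ninth of some quality.
At 13 semitones, C##4→D#5 falls one short of a major ninth: minor.
(Equivalently, a compound minor second: a minor second plus an octave.)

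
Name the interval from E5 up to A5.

E to A spans four letter names (E-F-G-A): a fourth.
Counting semitones, E5→A5 is 5, which is the perfect fourth.

P4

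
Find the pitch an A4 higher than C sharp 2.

Counting four letter names up from C lands on F.
An augmented fourth is 6 semitones; 6 semitones up from C#2 gives F##2.

F double-sharp 2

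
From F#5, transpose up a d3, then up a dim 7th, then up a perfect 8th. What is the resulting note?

Gbb7

A diminished third up from F#5 is Ab5.
Ab5 up a diminished seventh → Gbb6 (9 semitones).
Up a perfect octave from Gbb6: Gbb7 (12 semitones up).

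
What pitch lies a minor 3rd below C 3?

A 2

Counting three letter names down from C lands on A.
A minor third spans 3 semitones, so from C3 the target pitch is A2.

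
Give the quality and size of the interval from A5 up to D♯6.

A to D spans four letter names (A-B-C-D) — that makes it a fourth of some quality.
The perfect fourth is 5 semitones; here we have 6, one semitone wider: augmented.

A4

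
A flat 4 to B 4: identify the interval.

A to B spans two letter names (A-B) — that makes it a second of some quality.
Ab4 to B4 spans 3 semitones — one semitone wider than the major second (2) — giving an augmented second.

A2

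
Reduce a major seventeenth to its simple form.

M3

Take out 2 octaves (14 from the number): 17 − 14 = 3.
Quality carries through unchanged, so the simple form is a major third.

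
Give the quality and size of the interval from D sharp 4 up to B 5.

minor thirteenth

D to B spans six letter names (D-E-F-G-A-B), plus an octave — that makes it a thirteenth of some quality.
A major thirteenth would be 21 semitones, but D#4 to B5 is 20 — one semitone narrower, making it a minor thirteenth.
(Equivalently, a compound minor sixth: a minor sixth plus an octave.)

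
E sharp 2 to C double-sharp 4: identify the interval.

major thirteenth

E to C spans six letter names (E-F-G-A-B-C), plus an octave: a thirteenth.
Counting semitones, E#2→C##4 is 21, which is the major thirteenth.
(Equivalently, a compound major sixth: a major sixth plus an octave.)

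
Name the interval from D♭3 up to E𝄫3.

minor 2nd

D to E spans two letter names (D-E), so the interval is some kind of second.
Db3 to Ebb3 is 1 semitone, a half step short of the major second (2), so this is minor.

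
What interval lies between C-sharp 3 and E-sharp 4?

major tenth

C to E spans three letter names (C-D-E), plus an octave, so the interval is some kind of tenth.
The major tenth spans 16 semitones, and C#3 to E#4 is exactly 16 semitones — so this is a major tenth.
(Equivalently, a compound major third: a major third plus an octave.)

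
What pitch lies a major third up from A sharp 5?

C double-sharp 6

Counting three letter names up from A lands on C.
A major third spans 4 semitones, so from A#5 the target pitch is C##6.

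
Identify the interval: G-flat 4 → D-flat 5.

G to D spans five letter names (G-A-B-C-D) — that makes it a fifth of some quality.
Gb4 to Db5 is 7 semitones, matching the perfect fifth exactly, so the quality is perfect.

perfect fifth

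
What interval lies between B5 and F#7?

P12

B to F spans five letter names (B-C-D-E-F), plus an octave — that makes it a twelfth of some quality.
Counting semitones, B5→F#7 is 19, which is the perfect twelfth.
(Equivalently, a compound perfect fifth: a perfect fifth plus an octave.)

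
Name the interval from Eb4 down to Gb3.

Descending from Eb4 to Gb3 is the same interval as ascending Gb3 to Eb4.
G to E spans six letter names (G-A-B-C-D-E): a sixth.
Counting semitones, Gb3→Eb4 is 9, which is the major sixth.

major 6th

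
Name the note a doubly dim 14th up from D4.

The fourteenth's letter: D up seven letter names plus an octave → C.
A doubly diminished fourteenth spans 20 semitones, so from D4 the target pitch is Cbb6.

Cbb6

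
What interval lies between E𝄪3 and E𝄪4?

E to E is the same letter name, plus an octave — that makes it an octave of some quality.
E##3 to E##4 is 12 semitones, matching the perfect octave exactly, so the quality is perfect.

perfect octave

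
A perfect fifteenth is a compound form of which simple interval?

perfect octave

Subtracting seven from the interval number removes an octave: 15 − 7 = 8.
Quality carries through unchanged, so the simple form is a perfect octave.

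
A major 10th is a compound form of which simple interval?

Take out an octave (7 from the number): 10 − 7 = 3.
So a major tenth is an octave plus a major third. The quality is unchanged.

M3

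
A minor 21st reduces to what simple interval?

m7

Each octave removed subtracts seven from the number: 21 − 14 = 7.
So a minor twenty-first is 2 octaves plus a minor seventh. The quality is unchanged.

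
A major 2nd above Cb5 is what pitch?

The second takes the letter from C up to D.
Moving 2 semitones up from Cb5 (the size of a major second) reaches Db5.

Db5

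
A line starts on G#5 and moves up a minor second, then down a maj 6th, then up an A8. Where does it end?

C#6

G#5 up a minor second → A5 (1 semitone).
A major sixth down from A5 is C5.
C5 up an augmented octave → C#6 (13 semitones).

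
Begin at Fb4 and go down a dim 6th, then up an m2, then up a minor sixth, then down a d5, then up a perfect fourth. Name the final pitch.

F4

Fb4 down a diminished sixth → A3 (7 semitones).
Up a minor second from A3: Bb3 (1 semitone up).
Up a minor sixth from Bb3: Gb4 (8 semitones up).
A diminished fifth down from Gb4 is C4.
A perfect fourth up from C4 is F4.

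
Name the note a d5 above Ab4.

Counting five letter names up from A lands on E.
A diminished fifth is 6 semitones; 6 semitones up from Ab4 gives Ebb5.

Ebb5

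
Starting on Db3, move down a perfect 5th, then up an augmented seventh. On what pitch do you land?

F#3

A perfect fifth down from Db3 is Gb2.
An augmented seventh up from Gb2 is F#3.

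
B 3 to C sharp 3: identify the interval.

Descending from B3 to C#3 is the same interval as ascending C#3 to B3.
C to B spans seven letter names (C-D-E-F-G-A-B), so the interval is some kind of seventh.
A major seventh would be 11 semitones, but C#3 to B3 is 10 — one semitone narrower, making it a minor seventh.

minor seventh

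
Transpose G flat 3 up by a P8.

An octave keeps the letter name G, an octave up from G.
A perfect octave spans 12 semitones, so from Gb3 the target pitch is Gb4.

G flat 4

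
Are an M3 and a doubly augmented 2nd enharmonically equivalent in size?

Both span 4 semitones: a major third and a doubly augmented second are the same chromatic distance.

Yes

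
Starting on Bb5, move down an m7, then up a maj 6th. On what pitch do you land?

A5

Down a minor seventh from Bb5: C5 (10 semitones down).
C5 up a major sixth → A5 (9 semitones).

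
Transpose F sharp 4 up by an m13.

D 6

The thirteenth's letter: F up six letter names plus an octave → D.
Moving 20 semitones up from F#4 (the size of a minor thirteenth) reaches D6.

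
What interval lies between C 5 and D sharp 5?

A2

C to D spans two letter names (C-D): a second.
The major second is 2 semitones; here we have 3, one semitone wider: augmented.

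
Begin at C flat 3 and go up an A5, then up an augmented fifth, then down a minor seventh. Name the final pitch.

Cb3 up an augmented fifth → G3 (8 semitones).
An augmented fifth up from G3 is D#4.
A minor seventh down from D#4 is E#3.

E sharp 3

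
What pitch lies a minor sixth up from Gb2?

Ebb3

Counting six letter names up from G lands on E.
A minor sixth is 8 semitones; 8 semitones up from Gb2 gives Ebb3.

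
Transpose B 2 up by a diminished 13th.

G flat 4

Counting six letter names plus an octave up from B lands on G.
A diminished thirteenth is 19 semitones; 19 semitones up from B2 gives Gb4.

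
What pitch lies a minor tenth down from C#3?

The tenth's letter: C down three letter names plus an octave → A.
Moving 15 semitones down from C#3 (the size of a minor tenth) reaches A#1.

A#1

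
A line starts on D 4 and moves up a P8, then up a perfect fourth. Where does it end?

D4 up a perfect octave → D5 (12 semitones).
D5 up a perfect fourth → G5 (5 semitones).

G 5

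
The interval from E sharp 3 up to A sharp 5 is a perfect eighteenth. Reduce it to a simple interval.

perfect 4th

Each octave removed subtracts seven from the number: 18 − 14 = 4.
Quality carries through unchanged, so the simple form is a perfect fourth.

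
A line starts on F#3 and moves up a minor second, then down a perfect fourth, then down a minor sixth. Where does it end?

F#2

F#3 up a minor second → G3 (1 semitone).
G3 down a perfect fourth → D3 (5 semitones).
A minor sixth down from D3 is F#2.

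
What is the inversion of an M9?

First reduce the compound major ninth to its simple form, a major second.
Inverted interval numbers add to nine, so a second pairs with a seventh (2 + 7 = 9).
And major becomes minor under inversion, so we get a minor seventh.

minor seventh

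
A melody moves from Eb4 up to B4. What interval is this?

augmented 5th

E to B spans five letter names (E-F-G-A-B): a fifth.
A perfect fifth would be 7 semitones; Eb4 to B4 is 8, one semitone wider, so the interval is augmented.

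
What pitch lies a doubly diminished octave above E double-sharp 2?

An octave keeps the letter name E, an octave up from E.
Moving 10 semitones up from E##2 (the size of a doubly diminished octave) reaches E3.

E 3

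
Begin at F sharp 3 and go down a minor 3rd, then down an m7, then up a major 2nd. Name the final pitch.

F double-sharp 2

F#3 down a minor third → D#3 (3 semitones).
A minor seventh down from D#3 is E#2.
A major second up from E#2 is F##2.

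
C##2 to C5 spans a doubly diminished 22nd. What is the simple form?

doubly diminished octave

Subtracting seven from the interval number removes an octave: 22 − 14 = 8.
Quality carries through unchanged, so the simple form is a doubly diminished octave.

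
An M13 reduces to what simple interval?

Take out an octave (7 from the number): 13 − 7 = 6.
So a major thirteenth is an octave plus a major sixth. The quality is unchanged.

major 6th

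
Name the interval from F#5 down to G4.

major seventh

Descending from F#5 to G4 is the same interval as ascending G4 to F#5.
G to F spans seven letter names (G-A-B-C-D-E-F): a seventh.
The major seventh spans 11 semitones, and G4 to F#5 is exactly 11 semitones — so this is a major seventh.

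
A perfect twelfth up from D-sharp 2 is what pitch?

Counting five letter names plus an octave up from D lands on A.
A perfect twelfth is 19 semitones; 19 semitones up from D#2 gives A#3.

A-sharp 3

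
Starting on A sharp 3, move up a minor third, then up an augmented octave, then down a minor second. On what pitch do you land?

Up a minor third from A#3: C#4 (3 semitones up).
An augmented octave up from C#4 is C##5.
Down a minor second from C##5: B##4 (1 semitone down).

B double-sharp 4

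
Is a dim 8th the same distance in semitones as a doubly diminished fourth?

A diminished octave spans 11 semitones; a doubly diminished fourth spans 3 semitones. They differ by 8.

No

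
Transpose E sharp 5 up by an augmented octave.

E double-sharp 6

An octave keeps the letter name E, an octave up from E.
Moving 13 semitones up from E#5 (the size of an augmented octave) reaches E##6.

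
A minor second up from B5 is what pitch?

C6

Two letter names up from B: C.
A minor second is 1 semitone; 1 semitone up from B5 gives C6.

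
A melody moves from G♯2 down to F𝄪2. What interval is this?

Descending from G#2 to F##2 is the same interval as ascending F##2 to G#2.
F to G spans two letter names (F-G), so the interval is some kind of second.
A major second would be 2 semitones, but F##2 to G#2 is 1 — one semitone narrower, making it a minor second.

minor second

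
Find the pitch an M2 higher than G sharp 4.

A sharp 4

The second takes the letter from G up to A.
Moving 2 semitones up from G#4 (the size of a major second) reaches A#4.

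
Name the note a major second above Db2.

Eb2

Counting two letter names up from D lands on E.
Moving 2 semitones up from Db2 (the size of a major second) reaches Eb2.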